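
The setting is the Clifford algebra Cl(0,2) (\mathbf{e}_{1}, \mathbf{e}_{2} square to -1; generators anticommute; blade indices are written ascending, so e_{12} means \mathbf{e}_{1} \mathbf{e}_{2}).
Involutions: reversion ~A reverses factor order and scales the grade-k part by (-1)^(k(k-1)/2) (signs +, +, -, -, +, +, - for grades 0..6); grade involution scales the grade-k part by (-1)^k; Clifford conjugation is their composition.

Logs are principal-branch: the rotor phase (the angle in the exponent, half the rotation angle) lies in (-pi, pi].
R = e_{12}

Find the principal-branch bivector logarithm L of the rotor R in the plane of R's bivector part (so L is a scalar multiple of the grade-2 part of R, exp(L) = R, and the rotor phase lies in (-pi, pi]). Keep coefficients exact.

The scalar part of R is 0, which fixes the principal-branch rotor phase; the unit plane is then the bivector part divided by the sine of that phase, and L is that plane scaled by the phase.
Concretely: cos(phase) = 0 gives phase = ±\frac{\pi}{2}, and since phase/sin(phase) is even the sign is immaterial: L = (phase/sin(phase)) * <R>_2 = (\frac{\pi}{2}) * <R>_2.
Answer: \frac{\pi}{2} e_{12}


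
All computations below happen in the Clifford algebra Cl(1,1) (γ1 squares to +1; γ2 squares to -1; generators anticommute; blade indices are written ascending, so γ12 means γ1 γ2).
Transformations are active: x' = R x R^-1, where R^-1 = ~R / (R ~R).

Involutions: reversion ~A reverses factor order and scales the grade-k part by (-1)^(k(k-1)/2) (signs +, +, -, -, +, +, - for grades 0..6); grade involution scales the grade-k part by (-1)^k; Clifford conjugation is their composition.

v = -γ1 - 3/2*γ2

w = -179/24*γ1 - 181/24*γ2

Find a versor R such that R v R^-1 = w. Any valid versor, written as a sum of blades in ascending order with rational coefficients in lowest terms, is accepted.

A norm check does it: q(v) = q(w) = -5/4, hence R = v + w = -203/24*γ1 - 217/24*γ2 realises the map — parallel part kept, (v - w)/2 negated, v carried to w.
Answer: -203/24*γ1 - 217/24*γ2


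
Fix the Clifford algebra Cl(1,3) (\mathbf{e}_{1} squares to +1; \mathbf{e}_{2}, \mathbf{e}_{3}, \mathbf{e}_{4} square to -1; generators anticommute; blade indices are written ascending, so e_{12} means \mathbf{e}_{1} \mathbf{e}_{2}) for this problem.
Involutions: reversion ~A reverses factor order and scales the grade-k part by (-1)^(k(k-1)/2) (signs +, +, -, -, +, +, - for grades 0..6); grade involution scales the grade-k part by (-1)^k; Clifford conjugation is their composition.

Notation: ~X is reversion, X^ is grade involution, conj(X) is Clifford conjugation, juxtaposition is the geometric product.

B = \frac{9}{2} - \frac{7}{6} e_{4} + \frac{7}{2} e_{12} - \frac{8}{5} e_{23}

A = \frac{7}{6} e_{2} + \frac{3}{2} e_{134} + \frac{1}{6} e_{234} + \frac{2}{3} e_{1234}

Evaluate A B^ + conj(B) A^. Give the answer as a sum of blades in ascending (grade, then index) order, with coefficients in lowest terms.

first term: \frac{49}{12} e_{1} + \frac{21}{4} e_{2} + \frac{28}{15} e_{3} + \frac{4}{15} e_{4} - \frac{7}{4} e_{13} + \frac{16}{15} e_{14} - \frac{7}{36} e_{23} + \frac{49}{36} e_{24} + \frac{7}{3} e_{34} - \frac{7}{9} e_{123} - \frac{12}{5} e_{124} + \frac{22}{3} e_{134} + 6 e_{234} + 3 e_{1234}
second term: -\frac{49}{12} e_{1} - \frac{21}{4} e_{2} - \frac{28}{15} e_{3} + \frac{4}{15} e_{4} + \frac{7}{4} e_{13} - \frac{16}{15} e_{14} + \frac{7}{36} e_{23} + \frac{49}{36} e_{24} - \frac{7}{3} e_{34} + \frac{7}{9} e_{123} + \frac{12}{5} e_{124} - \frac{22}{3} e_{134} - 6 e_{234} + 3 e_{1234}
Answer: \frac{8}{15} e_{4} + \frac{49}{18} e_{24} + 6 e_{1234}


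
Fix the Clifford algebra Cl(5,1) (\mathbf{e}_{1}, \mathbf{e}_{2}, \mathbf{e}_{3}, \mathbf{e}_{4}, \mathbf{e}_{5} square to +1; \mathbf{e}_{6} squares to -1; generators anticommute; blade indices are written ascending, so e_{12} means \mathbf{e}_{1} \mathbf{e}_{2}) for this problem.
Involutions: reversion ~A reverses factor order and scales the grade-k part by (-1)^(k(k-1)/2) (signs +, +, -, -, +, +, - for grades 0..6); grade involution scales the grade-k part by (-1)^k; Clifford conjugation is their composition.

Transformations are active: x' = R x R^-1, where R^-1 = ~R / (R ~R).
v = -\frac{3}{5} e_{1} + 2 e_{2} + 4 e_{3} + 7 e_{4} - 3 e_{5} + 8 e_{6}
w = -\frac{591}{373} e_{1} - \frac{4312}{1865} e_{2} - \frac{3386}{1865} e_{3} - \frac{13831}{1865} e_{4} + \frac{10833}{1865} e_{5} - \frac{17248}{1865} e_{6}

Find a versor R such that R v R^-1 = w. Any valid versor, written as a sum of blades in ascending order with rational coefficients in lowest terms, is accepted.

Take R = v + w = -\frac{4074}{1865} e_{1} - \frac{582}{1865} e_{2} + \frac{4074}{1865} e_{3} - \frac{776}{1865} e_{4} + \frac{5238}{1865} e_{5} - \frac{2328}{1865} e_{6}. Because q(v) = q(w) = \frac{359}{25}, conjugation by R sends v exactly to w.
Answer: -\frac{4074}{1865} e_{1} - \frac{582}{1865} e_{2} + \frac{4074}{1865} e_{3} - \frac{776}{1865} e_{4} + \frac{5238}{1865} e_{5} - \frac{2328}{1865} e_{6}


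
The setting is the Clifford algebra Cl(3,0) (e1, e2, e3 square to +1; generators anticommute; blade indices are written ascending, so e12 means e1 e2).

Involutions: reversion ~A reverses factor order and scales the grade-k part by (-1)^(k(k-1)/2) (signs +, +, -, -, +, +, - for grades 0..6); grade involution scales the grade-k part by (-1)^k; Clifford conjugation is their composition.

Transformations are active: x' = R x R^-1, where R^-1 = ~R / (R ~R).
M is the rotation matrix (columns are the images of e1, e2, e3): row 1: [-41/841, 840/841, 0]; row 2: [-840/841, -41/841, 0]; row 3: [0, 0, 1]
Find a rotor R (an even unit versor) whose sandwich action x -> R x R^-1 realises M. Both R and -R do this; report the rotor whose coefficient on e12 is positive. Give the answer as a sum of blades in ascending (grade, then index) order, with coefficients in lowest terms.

Method: write R = a + b12*e12 + b13*e13 + b23*e23 with a^2 + b12^2 + b13^2 + b23^2 = 1 (so R^-1 = ~R). Expanding the columns R e_j ~R gives tr M = 4a^2 - 1 and, from the antisymmetric part, M21 - M12 = -4a*b12, M13 - M31 = 4a*b13, M32 - M23 = -4a*b23.
Here tr M = 759/841, so a^2 = (1 + tr M)/4 = 400/841 and a = ±20/29. Taking a = 20/29: M21 - M12 = -1680/841, M13 - M31 = 0, M32 - M23 = 0, giving b12 = 21/29, b13 = 0, b23 = 0, i.e. R = 20/29 + 21/29*e12.
Its e12 coefficient is already positive.
Answer: 20/29 + 21/29*e12. Uniqueness: Spin(3) -> SO(3) maps R and -R to the same rotation of trace 759/841; fixing the sign of the e12 coefficient removes the ambiguity.


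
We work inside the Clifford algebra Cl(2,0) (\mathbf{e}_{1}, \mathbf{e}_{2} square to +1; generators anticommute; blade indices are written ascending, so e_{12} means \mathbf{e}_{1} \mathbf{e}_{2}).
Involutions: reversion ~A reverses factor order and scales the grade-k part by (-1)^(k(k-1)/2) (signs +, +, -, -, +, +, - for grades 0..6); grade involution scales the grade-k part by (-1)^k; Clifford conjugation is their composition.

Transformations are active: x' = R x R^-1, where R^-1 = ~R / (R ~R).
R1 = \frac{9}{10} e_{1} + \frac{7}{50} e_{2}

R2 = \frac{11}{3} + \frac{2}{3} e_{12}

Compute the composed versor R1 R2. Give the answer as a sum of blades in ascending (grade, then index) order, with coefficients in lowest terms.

Distribute over the terms of R1 (each basis-blade product reordered to ascending indices, repeated generators contracted through their squares):
(\frac{9}{10} e_{1}) R2 = \frac{33}{10} e_{1} + \frac{3}{5} e_{2}
(\frac{7}{50} e_{2}) R2 = -\frac{7}{75} e_{1} + \frac{77}{150} e_{2}
Summing the partial products and collecting blades:
Answer: \frac{481}{150} e_{1} + \frac{167}{150} e_{2}


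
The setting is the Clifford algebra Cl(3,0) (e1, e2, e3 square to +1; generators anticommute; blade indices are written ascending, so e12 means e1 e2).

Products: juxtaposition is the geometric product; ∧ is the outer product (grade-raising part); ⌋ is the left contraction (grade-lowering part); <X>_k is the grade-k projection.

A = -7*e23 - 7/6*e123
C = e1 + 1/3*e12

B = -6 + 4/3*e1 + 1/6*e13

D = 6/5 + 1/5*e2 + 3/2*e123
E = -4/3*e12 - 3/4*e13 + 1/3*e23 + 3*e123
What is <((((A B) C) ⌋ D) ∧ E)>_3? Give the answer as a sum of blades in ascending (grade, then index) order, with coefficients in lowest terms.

step 1: -7/36*e2 - 7/6*e12 + 364/9*e23 - 7/3*e123
step 2: 7/18 + 7/108*e1 + 7/6*e2 + 7/9*e3 + 7/36*e12 - 364/27*e13 - 7/3*e23 + 364/9*e123
step 3: -1799/30 + 7/2*e1 - 1813/90*e2 - 7/24*e3 + 7/6*e12 - 7/4*e13 + 7/72*e23 + 7/12*e123
step 4: 3598/45*e12 + 1799/40*e13 - 1799/90*e23 - 69643/360*e123
step 5: -69643/360*e123
Answer: -69643/360*e123


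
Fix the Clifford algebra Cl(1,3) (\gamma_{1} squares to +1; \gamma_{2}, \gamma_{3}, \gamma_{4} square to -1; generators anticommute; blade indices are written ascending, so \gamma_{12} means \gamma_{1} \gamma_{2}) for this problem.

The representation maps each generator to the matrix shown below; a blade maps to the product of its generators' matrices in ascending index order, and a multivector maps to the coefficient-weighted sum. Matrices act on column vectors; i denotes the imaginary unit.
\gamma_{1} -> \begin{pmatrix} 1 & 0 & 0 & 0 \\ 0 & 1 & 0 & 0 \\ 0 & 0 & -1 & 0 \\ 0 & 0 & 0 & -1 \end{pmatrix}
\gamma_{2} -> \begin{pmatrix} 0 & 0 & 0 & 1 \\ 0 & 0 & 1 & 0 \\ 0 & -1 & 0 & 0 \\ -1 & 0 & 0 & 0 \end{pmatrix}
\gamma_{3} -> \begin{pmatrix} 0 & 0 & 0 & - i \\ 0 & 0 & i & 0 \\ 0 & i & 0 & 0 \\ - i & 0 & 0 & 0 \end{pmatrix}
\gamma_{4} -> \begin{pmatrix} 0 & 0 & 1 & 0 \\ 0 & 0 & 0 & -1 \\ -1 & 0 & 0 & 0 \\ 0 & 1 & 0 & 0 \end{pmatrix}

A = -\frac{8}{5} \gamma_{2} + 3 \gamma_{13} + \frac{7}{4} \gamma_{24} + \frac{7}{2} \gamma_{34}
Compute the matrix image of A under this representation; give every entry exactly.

Bivector images (products of the table entries): rho(\gamma_{13}) = rho(\gamma_{1})rho(\gamma_{3}) = \begin{pmatrix} 0 & 0 & 0 & - i \\ 0 & 0 & i & 0 \\ 0 & - i & 0 & 0 \\ i & 0 & 0 & 0 \end{pmatrix}; rho(\gamma_{24}) = rho(\gamma_{2})rho(\gamma_{4}) = \begin{pmatrix} 0 & 1 & 0 & 0 \\ -1 & 0 & 0 & 0 \\ 0 & 0 & 0 & 1 \\ 0 & 0 & -1 & 0 \end{pmatrix}; rho(\gamma_{34}) = rho(\gamma_{3})rho(\gamma_{4}) = \begin{pmatrix} 0 & - i & 0 & 0 \\ - i & 0 & 0 & 0 \\ 0 & 0 & 0 & - i \\ 0 & 0 & - i & 0 \end{pmatrix}.
M = (-\frac{8}{5})*rho(\gamma_{2}) + (3)*rho(\gamma_{13}) + (\frac{7}{4})*rho(\gamma_{24}) + (\frac{7}{2})*rho(\gamma_{34}), summed entrywise:
Answer: \begin{pmatrix} 0 & \frac{7}{4} - \frac{7 i}{2} & 0 & - \frac{8}{5} - 3 i \\ - \frac{7}{4} - \frac{7 i}{2} & 0 & - \frac{8}{5} + 3 i & 0 \\ 0 & \frac{8}{5} - 3 i & 0 & \frac{7}{4} - \frac{7 i}{2} \\ \frac{8}{5} + 3 i & 0 & - \frac{7}{4} - \frac{7 i}{2} & 0 \end{pmatrix}


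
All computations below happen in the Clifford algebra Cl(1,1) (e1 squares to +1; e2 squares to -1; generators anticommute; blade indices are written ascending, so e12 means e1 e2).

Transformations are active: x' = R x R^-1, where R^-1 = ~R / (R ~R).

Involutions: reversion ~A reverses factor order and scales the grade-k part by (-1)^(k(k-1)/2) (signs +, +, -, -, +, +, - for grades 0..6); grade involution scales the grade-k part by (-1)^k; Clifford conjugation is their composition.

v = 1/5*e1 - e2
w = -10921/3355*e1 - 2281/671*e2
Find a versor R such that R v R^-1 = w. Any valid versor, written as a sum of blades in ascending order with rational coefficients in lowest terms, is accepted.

Key observation: q(v) = q(w) = -24/25 (sandwiches preserve the norm), so R = v + w = -2050/671*e1 - 2952/671*e2 works whenever it is invertible — the component of v along it is kept and (v - w)/2 reverses, sending v to w.
Answer: -2050/671*e1 - 2952/671*e2


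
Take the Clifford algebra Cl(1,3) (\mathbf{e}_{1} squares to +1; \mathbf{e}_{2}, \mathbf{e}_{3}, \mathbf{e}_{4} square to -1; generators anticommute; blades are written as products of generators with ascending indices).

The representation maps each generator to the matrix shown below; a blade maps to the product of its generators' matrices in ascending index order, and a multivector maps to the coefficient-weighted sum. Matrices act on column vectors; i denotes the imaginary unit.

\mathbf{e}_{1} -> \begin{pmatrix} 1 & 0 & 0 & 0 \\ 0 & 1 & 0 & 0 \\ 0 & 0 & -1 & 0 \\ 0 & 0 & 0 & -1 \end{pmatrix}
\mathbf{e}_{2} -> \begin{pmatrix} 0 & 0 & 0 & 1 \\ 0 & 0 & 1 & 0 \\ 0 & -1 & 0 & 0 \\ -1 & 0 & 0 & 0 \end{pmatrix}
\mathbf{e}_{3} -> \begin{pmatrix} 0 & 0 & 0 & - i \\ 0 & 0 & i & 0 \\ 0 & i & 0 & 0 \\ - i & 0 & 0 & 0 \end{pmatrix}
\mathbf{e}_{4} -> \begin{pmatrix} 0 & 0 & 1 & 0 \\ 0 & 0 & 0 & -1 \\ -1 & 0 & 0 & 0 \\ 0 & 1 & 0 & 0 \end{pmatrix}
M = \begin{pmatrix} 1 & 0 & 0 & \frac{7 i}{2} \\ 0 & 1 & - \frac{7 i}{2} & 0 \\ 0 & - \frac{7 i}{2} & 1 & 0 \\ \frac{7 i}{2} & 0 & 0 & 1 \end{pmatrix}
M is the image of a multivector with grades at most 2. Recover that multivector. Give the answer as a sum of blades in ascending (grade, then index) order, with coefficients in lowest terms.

Method: the blade images are trace-orthogonal — tr(rho(e_A) rho(e_B)^-1) = 4 if A = B and 0 otherwise — and rho(e_A)^-1 = (e_A)^2 * rho(e_A) with (e_A)^2 = +1 or -1, so the coefficient of e_A in the preimage is (e_A)^2 * tr(M rho(e_A))/4.
Nonzero projections over blades of grade <= 2: 1: (1)^2 = +1, tr(M 1) = 4, coefficient 1; e_{3}: (e_{3})^2 = -1, tr(M rho(e_{3})) = 14, coefficient -\frac{7}{2}. Every other blade of grade <= 2 projects to 0.
Answer: 1 - \frac{7}{2} e_{3}


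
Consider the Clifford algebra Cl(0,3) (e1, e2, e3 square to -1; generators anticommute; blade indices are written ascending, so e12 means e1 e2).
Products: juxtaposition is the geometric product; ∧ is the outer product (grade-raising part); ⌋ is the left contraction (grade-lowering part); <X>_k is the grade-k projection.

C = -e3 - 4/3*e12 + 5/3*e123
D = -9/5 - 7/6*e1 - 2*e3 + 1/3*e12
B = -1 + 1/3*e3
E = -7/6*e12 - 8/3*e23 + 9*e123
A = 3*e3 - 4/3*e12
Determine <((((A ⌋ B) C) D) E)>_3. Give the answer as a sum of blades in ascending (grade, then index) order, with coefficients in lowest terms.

step 1: -1
step 2: e3 + 4/3*e12 - 5/3*e123
step 3: 14/9 - 14/9*e2 - 56/45*e3 - 86/15*e12 + 7/6*e13 - 35/18*e23 + 2/3*e123
step 4: -793/135 + 1139/54*e1 + 3731/270*e2 + 6511/135*e3 + 847/135*e12 - 14591/540*e13 - 301/108*e23 + 2086/135*e123
step 5: 2086/135*e123
Answer: 2086/135*e123


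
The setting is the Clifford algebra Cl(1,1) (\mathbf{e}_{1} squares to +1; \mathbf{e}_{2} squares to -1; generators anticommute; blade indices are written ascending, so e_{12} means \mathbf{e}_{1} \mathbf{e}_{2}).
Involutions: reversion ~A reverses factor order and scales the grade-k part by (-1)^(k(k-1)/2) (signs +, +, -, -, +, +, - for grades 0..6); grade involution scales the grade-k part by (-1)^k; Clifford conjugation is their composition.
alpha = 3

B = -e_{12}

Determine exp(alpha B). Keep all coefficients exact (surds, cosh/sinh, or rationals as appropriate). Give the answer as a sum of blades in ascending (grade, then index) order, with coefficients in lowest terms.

B^2 = (-1)^2*(e_{12})^2 = 1*(+1) = 1 (a basis 2-blade squares to minus the product of its generators' squares).
B^2 = 1 — B^2 > 0, so the exponential closes hyperbolically: l = 1, alpha*l = 3, so exp(alpha B) = cosh(3) + (sinh(3)/1)*B = \cosh{\left(3 \right)} + (\sinh{\left(3 \right)})*B.
Answer: \cosh{\left(3 \right)} - \sinh{\left(3 \right)} e_{12}


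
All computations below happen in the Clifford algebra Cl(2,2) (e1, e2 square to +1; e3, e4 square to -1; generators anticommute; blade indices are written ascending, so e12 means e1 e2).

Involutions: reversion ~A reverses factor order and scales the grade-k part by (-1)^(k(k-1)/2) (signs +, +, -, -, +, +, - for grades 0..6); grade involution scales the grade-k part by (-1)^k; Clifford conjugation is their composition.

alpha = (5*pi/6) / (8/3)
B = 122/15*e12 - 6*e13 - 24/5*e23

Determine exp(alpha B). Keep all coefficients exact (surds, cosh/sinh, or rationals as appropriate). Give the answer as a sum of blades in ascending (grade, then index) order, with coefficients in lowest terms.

B^2 term by term: the squares give (122/15)^2*(e12)^2 + (-6)^2*(e13)^2 + (-24/5)^2*(e23)^2 = 14884/225*(-1) + 36*(+1) + 576/25*(+1) = -64/9 (each basis 2-blade squares to minus the product of its generators' squares); cross terms between blades sharing an index anticommute and cancel. So B^2 = -64/9.
B^2 = -64/9 — B^2 < 0, so the exponential closes trigonometrically: l = 8/3, alpha*l = 5*pi/6, so exp(alpha B) = cos(5*pi/6) + (sin(5*pi/6)/(8/3))*B = -sqrt(3)/2 + (3/16)*B.
Answer: -sqrt(3)/2 + 61/40*e12 - 9/8*e13 - 9/10*e23


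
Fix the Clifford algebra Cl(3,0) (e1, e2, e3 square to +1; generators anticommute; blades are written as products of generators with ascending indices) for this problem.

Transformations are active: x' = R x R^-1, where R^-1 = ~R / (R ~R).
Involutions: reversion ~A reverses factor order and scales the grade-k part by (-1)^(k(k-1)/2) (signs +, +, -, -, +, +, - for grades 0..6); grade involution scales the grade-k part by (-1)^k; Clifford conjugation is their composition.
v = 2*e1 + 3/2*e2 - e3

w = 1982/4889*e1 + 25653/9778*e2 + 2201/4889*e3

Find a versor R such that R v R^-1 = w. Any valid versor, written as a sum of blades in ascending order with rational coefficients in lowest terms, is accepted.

Here q(v) = q(w) = 29/4; the classical choice R = v + w = 11760/4889*e1 + 20160/4889*e2 - 2688/4889*e3 then realises v -> w under the sandwich.
Answer: 11760/4889*e1 + 20160/4889*e2 - 2688/4889*e3


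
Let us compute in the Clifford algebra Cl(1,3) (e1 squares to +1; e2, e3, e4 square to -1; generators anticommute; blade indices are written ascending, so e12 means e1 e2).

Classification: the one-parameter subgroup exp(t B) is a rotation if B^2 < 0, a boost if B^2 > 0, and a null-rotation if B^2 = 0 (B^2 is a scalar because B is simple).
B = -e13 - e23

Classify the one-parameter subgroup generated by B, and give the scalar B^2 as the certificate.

B^2 term by term: the squares give (-1)^2*(e13)^2 + (-1)^2*(e23)^2 = 1*(+1) + 1*(-1) = 0 (each basis 2-blade squares to minus the product of its generators' squares); cross terms between blades sharing an index anticommute and cancel. So B^2 = 0.
Answer: null-rotation, certificate B^2 = 0. Key observation: B^2 = 0 is a conjugation invariant, so its sign decides the class regardless of the surface form of B.


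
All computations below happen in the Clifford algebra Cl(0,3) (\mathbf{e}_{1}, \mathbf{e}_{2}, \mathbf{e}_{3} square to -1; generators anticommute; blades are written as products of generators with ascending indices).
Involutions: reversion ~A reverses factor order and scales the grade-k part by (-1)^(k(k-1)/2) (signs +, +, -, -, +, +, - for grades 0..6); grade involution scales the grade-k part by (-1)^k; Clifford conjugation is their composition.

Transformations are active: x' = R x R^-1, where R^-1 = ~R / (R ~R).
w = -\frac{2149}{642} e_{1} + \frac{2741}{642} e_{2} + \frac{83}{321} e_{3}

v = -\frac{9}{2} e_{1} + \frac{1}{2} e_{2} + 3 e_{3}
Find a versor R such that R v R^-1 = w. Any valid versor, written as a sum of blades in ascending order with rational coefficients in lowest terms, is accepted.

Key observation: q(v) = q(w) = -\frac{59}{2} (sandwiches preserve the norm), so R = v + w = -\frac{2519}{321} e_{1} + \frac{1531}{321} e_{2} + \frac{1046}{321} e_{3} works whenever it is invertible — the component of v along it is kept and (v - w)/2 reverses, sending v to w.
Answer: -\frac{2519}{321} e_{1} + \frac{1531}{321} e_{2} + \frac{1046}{321} e_{3}


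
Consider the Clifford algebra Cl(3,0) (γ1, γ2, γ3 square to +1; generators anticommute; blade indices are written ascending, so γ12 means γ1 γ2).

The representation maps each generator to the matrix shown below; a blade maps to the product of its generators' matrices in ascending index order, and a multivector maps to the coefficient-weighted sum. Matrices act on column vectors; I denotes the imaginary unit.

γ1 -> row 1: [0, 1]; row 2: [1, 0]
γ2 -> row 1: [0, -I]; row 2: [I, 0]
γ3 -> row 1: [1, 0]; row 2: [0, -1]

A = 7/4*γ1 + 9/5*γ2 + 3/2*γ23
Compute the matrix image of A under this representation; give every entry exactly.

Bivector images (products of the table entries): rho(γ23) = rho(γ2)rho(γ3) = row 1: [0, I]; row 2: [I, 0].
M = (7/4)*rho(γ1) + (9/5)*rho(γ2) + (3/2)*rho(γ23), summed entrywise:
Answer: row 1: [0, 7/4 - 3*I/10]; row 2: [7/4 + 33*I/10, 0]


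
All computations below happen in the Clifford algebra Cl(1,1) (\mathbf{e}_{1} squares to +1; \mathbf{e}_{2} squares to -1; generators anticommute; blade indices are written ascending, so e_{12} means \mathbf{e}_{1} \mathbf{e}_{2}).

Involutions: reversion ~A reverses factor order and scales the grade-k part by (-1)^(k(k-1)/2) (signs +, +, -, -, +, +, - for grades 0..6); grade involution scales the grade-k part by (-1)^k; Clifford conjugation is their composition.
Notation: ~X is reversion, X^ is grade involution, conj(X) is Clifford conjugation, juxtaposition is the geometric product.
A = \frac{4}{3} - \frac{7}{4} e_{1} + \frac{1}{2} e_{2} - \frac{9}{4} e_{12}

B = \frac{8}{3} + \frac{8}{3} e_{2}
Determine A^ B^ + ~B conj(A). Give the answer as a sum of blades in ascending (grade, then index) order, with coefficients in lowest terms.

first term: \frac{20}{9} - \frac{4}{3} e_{1} - \frac{44}{9} e_{2} - \frac{32}{3} e_{12}
second term: \frac{44}{9} + \frac{32}{3} e_{1} + \frac{20}{9} e_{2} + \frac{4}{3} e_{12}
Answer: \frac{64}{9} + \frac{28}{3} e_{1} - \frac{8}{3} e_{2} - \frac{28}{3} e_{12}


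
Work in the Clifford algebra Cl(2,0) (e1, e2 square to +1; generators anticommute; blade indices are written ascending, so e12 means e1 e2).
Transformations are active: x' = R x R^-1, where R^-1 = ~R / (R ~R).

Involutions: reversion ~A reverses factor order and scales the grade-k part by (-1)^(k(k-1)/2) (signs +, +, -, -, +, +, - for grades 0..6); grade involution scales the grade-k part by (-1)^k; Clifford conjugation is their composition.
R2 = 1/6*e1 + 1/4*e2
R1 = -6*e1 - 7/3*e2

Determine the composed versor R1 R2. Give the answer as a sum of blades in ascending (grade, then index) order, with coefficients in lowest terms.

Distribute over the terms of R1 (each basis-blade product reordered to ascending indices, repeated generators contracted through their squares):
(-6*e1) R2 = -1 - 3/2*e12
(-7/3*e2) R2 = -7/12 + 7/18*e12
Summing the partial products and collecting blades:
Answer: -19/12 - 10/9*e12


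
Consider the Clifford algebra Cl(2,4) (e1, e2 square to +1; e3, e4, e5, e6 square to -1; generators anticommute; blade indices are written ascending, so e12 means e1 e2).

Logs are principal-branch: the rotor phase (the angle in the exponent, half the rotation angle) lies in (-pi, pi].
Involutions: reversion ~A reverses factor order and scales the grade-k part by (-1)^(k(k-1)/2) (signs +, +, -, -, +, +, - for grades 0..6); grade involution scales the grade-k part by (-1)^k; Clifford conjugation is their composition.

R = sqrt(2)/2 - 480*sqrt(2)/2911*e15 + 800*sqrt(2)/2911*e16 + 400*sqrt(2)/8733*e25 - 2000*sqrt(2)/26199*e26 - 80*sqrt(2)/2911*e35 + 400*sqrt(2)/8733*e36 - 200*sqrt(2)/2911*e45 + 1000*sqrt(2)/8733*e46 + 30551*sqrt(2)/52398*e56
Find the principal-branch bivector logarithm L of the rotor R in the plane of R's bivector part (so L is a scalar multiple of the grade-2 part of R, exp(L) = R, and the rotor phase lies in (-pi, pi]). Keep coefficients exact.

The scalar part of R is sqrt(2)/2, which pins the rotor phase on the principal branch; dividing the bivector part by the sine of that phase recovers the unit plane, and L is the phase times that plane.
Concretely: cos(phase) = sqrt(2)/2 gives phase = ±pi/4, and since phase/sin(phase) is even the sign is immaterial: L = (phase/sin(phase)) * <R>_2 = (sqrt(2)*pi/4) * <R>_2.
Answer: -240*pi/2911*e15 + 400*pi/2911*e16 + 200*pi/8733*e25 - 1000*pi/26199*e26 - 40*pi/2911*e35 + 200*pi/8733*e36 - 100*pi/2911*e45 + 500*pi/8733*e46 + 30551*pi/104796*e56


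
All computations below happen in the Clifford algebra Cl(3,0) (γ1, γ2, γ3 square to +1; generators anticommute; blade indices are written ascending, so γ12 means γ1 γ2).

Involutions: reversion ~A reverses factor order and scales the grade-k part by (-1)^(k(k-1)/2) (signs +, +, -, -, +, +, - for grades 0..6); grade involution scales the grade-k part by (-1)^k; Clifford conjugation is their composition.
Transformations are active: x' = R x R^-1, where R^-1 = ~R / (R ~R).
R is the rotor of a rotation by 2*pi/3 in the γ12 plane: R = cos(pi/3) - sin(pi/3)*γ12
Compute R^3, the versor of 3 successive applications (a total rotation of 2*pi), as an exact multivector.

Because a rotor carries half the rotation angle, composing 3 copies of this γ12-plane rotor multiplies the phase: 3*(pi/3) = pi, hence R^3 = cos(pi) - sin(pi)*γ12.
cos(pi) = -1 and sin(pi) = 0, so R^3 = -1. The total rotation 2*pi is 1 full turn, so every vector returns to itself, yet the rotor is -1, on the OTHER sheet of the double cover (an odd number of 2*pi turns).
Answer: -1


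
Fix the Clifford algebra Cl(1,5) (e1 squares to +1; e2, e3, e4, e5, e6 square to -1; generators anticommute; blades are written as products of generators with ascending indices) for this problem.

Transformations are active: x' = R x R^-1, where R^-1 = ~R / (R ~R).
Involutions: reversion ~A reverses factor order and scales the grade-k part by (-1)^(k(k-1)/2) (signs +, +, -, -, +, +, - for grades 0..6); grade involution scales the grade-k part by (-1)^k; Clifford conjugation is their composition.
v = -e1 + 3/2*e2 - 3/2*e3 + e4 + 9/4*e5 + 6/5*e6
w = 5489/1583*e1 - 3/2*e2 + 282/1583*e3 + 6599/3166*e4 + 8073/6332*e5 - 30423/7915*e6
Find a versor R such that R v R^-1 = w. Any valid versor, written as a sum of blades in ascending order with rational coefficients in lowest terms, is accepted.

Construction: equal norms (both -4401/400) license R = v + w = 3906/1583*e1 - 4185/3166*e3 + 9765/3166*e4 + 5580/1583*e5 - 4185/1583*e6 — nothing changes along that direction, while (v - w)/2 changes sign, so v maps onto w.
Answer: 3906/1583*e1 - 4185/3166*e3 + 9765/3166*e4 + 5580/1583*e5 - 4185/1583*e6


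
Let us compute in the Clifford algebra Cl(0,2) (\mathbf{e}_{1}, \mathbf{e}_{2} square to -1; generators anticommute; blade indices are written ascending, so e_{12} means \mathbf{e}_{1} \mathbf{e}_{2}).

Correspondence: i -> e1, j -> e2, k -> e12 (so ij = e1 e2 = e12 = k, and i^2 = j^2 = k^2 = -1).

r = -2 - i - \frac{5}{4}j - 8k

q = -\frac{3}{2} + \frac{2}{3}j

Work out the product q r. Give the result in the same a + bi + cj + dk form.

In blades: q = -\frac{3}{2} + \frac{2}{3} e_{2}, r = -2 - e_{1} - \frac{5}{4} e_{2} - 8 e_{12}.
Distribute q over r term by term (generator squares from the signature, products reordered to ascending indices): (-\frac{3}{2})*r = 3 + \frac{3}{2} e_{1} + \frac{15}{8} e_{2} + 12 e_{12}; (\frac{2}{3} e_{2})*r = \frac{5}{6} - \frac{16}{3} e_{1} - \frac{4}{3} e_{2} + \frac{2}{3} e_{12}.
Sum: \frac{23}{6} - \frac{23}{6} e_{1} + \frac{13}{24} e_{2} + \frac{38}{3} e_{12}; translating back through the correspondence:
Answer: \frac{23}{6} - \frac{23}{6}i + \frac{13}{24}j + \frac{38}{3}k


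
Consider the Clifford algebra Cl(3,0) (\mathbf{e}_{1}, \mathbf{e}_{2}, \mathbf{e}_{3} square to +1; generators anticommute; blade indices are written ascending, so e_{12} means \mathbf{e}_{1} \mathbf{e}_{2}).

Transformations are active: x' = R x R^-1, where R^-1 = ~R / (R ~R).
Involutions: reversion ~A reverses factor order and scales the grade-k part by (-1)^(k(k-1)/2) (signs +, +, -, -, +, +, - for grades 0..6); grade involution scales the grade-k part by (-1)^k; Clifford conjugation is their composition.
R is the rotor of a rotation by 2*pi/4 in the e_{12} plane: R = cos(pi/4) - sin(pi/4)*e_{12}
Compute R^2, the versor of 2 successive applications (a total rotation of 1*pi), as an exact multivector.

Rotor phase runs at HALF the rotation angle; powers of one rotor simply add phase, so after 2 steps in e_{12} the phase is 2*pi/4 = \frac{\pi}{2} and R^2 = cos(\frac{\pi}{2}) - sin(\frac{\pi}{2})*e_{12}.
cos(\frac{\pi}{2}) = 0 and sin(\frac{\pi}{2}) = 1, so R^2 = -e_{12}. The net rotation is 1*pi; the rotor keeps the half-angle phase exactly.
Answer: -e_{12}


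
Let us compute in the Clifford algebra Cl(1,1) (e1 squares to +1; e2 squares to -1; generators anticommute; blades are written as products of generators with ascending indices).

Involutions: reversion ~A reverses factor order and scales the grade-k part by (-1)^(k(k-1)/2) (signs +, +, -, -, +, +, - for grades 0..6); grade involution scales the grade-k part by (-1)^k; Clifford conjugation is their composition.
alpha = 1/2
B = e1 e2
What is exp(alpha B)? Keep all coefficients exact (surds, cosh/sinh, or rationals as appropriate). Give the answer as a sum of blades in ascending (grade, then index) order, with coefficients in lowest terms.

B^2 = (1)^2*(e1 e2)^2 = 1*(+1) = 1 (a basis 2-blade squares to minus the product of its generators' squares).
B^2 = 1 — B^2 > 0, so the exponential closes hyperbolically: l = 1, alpha*l = 1/2, so exp(alpha B) = cosh(1/2) + (sinh(1/2)/1)*B = cosh(1/2) + (sinh(1/2))*B.
Answer: cosh(1/2) + sinh(1/2)*e1 e2


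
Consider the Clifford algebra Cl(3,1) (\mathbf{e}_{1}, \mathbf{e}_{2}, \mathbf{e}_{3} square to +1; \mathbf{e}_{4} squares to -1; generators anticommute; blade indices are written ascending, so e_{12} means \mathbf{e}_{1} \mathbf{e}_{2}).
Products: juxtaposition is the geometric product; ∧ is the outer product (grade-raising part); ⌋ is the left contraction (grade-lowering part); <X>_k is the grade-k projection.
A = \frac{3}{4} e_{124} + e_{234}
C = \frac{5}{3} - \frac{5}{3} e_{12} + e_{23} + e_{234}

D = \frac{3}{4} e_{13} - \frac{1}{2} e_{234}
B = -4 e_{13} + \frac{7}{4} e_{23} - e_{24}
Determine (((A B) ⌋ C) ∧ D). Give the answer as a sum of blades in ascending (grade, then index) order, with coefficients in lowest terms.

step 1: -\frac{3}{4} e_{1} + e_{3} - \frac{7}{4} e_{4} - 4 e_{124} + \frac{21}{16} e_{134} + 3 e_{234}
step 2: 3 + \frac{1}{4} e_{2} + \frac{7}{4} e_{23} - e_{24}
step 3: \frac{9}{4} e_{13} - \frac{3}{16} e_{123} - \frac{3}{2} e_{234} + \frac{3}{4} e_{1234}
Answer: \frac{9}{4} e_{13} - \frac{3}{16} e_{123} - \frac{3}{2} e_{234} + \frac{3}{4} e_{1234}


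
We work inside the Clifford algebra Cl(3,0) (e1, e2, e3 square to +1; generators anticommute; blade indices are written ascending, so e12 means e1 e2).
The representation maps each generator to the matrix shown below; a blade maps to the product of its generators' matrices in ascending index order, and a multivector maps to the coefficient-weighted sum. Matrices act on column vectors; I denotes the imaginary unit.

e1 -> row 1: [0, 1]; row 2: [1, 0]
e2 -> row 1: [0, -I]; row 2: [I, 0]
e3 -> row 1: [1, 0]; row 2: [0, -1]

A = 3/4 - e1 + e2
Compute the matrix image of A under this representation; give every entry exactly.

M = (3/4)*1 + (-1)*rho(e1) + (1)*rho(e2), summed entrywise (1 is the identity matrix):
Answer: row 1: [3/4, -1 - I]; row 2: [-1 + I, 3/4]


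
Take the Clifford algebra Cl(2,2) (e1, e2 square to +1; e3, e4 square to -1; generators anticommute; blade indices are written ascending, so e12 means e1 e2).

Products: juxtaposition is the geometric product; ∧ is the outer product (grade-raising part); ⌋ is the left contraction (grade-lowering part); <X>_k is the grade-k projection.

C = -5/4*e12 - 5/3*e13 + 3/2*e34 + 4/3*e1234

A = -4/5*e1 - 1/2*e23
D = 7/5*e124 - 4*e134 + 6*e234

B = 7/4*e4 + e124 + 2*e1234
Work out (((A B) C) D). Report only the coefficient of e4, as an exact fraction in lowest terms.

step 1: -12/5*e14 - 4/5*e24 + 1/2*e134 - 99/40*e234
step 2: -81/20*e1 + 731/240*e2 - 5/6*e4 - 38/15*e13 - e14 - 22/5*e23 + 3*e24 + 4*e34 - 33/8*e124 - 99/32*e134 - 5/8*e234 - 4/3*e1234
step 3: -72/5 + 141/5*e1 - 259/15*e2 - 358/15*e3 - 244/15*e4 + 1067/48*e12 + 493/24*e13 - 5117/1200*e14 + 4133/160*e23 - 567/100*e24 + 1379/40*e34 - 58/5*e123 - 164/5*e124 + 154/25*e134 - 266/75*e234 - 727/60*e1234
Answer: -244/15


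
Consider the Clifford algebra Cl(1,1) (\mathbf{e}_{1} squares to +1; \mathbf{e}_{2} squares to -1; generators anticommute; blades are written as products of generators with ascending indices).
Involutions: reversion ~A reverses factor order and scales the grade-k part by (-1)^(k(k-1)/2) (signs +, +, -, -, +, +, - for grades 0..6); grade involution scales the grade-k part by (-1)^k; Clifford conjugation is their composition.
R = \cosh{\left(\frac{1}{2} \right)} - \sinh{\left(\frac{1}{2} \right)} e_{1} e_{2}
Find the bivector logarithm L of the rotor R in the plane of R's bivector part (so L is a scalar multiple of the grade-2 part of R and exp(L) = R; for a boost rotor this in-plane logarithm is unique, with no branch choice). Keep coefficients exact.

The scalar part of R is \cosh{\left(\frac{1}{2} \right)}, giving the rapidity magnitude (cosh is even); the bivector part supplies orientation, its quotient by sinh of the rapidity is the plane, and L = rapidity * plane — unique in that plane, since flipping both signs leaves L unchanged.
Concretely: cosh(rapidity) = \cosh{\left(\frac{1}{2} \right)} gives rapidity = ±\frac{1}{2}, and since rapidity/sinh(rapidity) is even the sign is immaterial: L = (rapidity/sinh(rapidity)) * <R>_2 = (\frac{1}{2 \sinh{\left(\frac{1}{2} \right)}}) * <R>_2.
Answer: - \frac{1}{2} e_{1} e_{2}


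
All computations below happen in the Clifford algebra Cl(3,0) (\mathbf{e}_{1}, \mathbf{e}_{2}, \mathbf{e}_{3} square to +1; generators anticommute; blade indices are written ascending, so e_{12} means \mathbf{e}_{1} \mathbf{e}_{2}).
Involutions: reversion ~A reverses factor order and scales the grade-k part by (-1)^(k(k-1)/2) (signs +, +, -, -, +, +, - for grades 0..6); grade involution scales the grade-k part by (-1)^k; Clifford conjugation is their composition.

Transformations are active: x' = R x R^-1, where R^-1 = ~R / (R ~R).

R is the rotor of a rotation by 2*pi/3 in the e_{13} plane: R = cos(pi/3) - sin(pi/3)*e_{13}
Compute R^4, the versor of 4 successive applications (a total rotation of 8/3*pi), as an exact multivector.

Rotor phase runs at HALF the rotation angle; powers of one rotor simply add phase, so after 4 steps in e_{13} the phase is 4*pi/3 = \frac{4 \pi}{3} and R^4 = cos(\frac{4 \pi}{3}) - sin(\frac{4 \pi}{3})*e_{13}.
cos(\frac{4 \pi}{3}) = - \frac{1}{2} and sin(\frac{4 \pi}{3}) = - \frac{\sqrt{3}}{2}, so R^4 = -\frac{1}{2} + \frac{\sqrt{3}}{2} e_{13}. The net rotation is 2/3*pi (after discarding 1 full turn, each of which contributes a factor -1 to the rotor); the rotor keeps the half-angle phase exactly.
Answer: -\frac{1}{2} + \frac{\sqrt{3}}{2} e_{13}


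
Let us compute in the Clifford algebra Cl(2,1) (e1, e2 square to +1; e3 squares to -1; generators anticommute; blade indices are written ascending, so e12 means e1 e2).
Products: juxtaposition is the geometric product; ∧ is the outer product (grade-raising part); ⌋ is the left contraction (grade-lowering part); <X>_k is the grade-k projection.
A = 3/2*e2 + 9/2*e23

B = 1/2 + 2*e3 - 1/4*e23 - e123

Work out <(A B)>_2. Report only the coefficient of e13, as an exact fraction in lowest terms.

step 1: -9/8 - 9/2*e1 - 33/4*e2 - 3/8*e3 + 3/2*e13 + 21/4*e23
step 2: 3/2*e13 + 21/4*e23
Answer: 3/2


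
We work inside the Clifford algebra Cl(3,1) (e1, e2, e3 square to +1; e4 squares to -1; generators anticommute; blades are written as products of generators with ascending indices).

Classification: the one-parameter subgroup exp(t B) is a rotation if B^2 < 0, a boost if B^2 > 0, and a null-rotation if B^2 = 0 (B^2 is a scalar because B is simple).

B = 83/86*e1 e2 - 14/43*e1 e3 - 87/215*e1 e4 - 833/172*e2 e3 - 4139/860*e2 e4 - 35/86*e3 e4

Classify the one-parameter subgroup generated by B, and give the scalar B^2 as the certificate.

B^2 term by term: the squares give (83/86)^2*(e1 e2)^2 + (-14/43)^2*(e1 e3)^2 + (-87/215)^2*(e1 e4)^2 + (-833/172)^2*(e2 e3)^2 + (-4139/860)^2*(e2 e4)^2 + (-35/86)^2*(e3 e4)^2 = 6889/7396*(-1) + 196/1849*(-1) + 7569/46225*(+1) + 693889/29584*(-1) + 17131321/739600*(+1) + 1225/7396*(+1) = -1 (each basis 2-blade squares to minus the product of its generators' squares); cross terms between blades sharing an index anticommute and cancel; the commuting (index-disjoint) pairs give grade-4 terms 2*c*c'*(blade product), which cancel blade by blade — e1 e2 e3 e4: -2905/3698 - 28973/9245 + 72471/18490 = 0 — confirming B is simple. So B^2 = -1.
Answer: rotation, certificate B^2 = -1. Because -1 is invariant under every versor sandwich, the classification follows from its sign alone.


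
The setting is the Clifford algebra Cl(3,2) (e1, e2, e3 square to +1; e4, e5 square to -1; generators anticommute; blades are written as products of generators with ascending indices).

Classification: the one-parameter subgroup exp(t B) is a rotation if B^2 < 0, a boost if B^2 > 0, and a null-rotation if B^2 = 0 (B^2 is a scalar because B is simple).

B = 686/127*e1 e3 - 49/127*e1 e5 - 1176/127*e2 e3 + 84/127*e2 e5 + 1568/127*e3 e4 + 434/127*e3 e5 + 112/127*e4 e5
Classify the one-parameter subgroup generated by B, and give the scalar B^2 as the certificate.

B^2 term by term: the squares give (686/127)^2*(e1 e3)^2 + (-49/127)^2*(e1 e5)^2 + (-1176/127)^2*(e2 e3)^2 + (84/127)^2*(e2 e5)^2 + (1568/127)^2*(e3 e4)^2 + (434/127)^2*(e3 e5)^2 + (112/127)^2*(e4 e5)^2 = 470596/16129*(-1) + 2401/16129*(+1) + 1382976/16129*(-1) + 7056/16129*(+1) + 2458624/16129*(+1) + 188356/16129*(+1) + 12544/16129*(-1) = 49 (each basis 2-blade squares to minus the product of its generators' squares); cross terms between blades sharing an index anticommute and cancel; the commuting (index-disjoint) pairs give grade-4 terms 2*c*c'*(blade product), which cancel blade by blade — e1 e2 e3 e5: -115248/16129 + 115248/16129 = 0; e1 e3 e4 e5: 153664/16129 - 153664/16129 = 0; e2 e3 e4 e5: -263424/16129 + 263424/16129 = 0 — confirming B is simple. So B^2 = 49.
Answer: boost, certificate B^2 = 49. No conjugation can change B^2 = 49; the sign gives the class.


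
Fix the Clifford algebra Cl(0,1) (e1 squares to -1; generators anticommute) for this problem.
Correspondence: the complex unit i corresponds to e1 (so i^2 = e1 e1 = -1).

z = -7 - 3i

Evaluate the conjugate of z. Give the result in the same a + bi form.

In blades: z = -7 - 3*e1.
Conjugation here is Clifford conjugation: the scalar is fixed and the grade-1 and grade-2 blades all flip sign, giving -7 + 3*e1; translating back:
Answer: -7 + 3i


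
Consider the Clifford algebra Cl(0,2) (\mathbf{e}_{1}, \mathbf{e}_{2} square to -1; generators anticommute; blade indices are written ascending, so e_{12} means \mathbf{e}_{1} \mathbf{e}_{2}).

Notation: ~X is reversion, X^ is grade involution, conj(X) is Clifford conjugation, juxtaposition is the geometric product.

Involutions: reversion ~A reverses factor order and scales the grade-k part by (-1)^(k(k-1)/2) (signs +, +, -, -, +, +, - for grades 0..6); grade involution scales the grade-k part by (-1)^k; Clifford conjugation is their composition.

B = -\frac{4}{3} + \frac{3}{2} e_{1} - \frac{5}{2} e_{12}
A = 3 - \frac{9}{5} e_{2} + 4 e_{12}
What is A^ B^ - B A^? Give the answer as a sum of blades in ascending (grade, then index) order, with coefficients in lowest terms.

first term: 6 - 9 e_{1} - \frac{42}{5} e_{2} - \frac{152}{15} e_{12}
second term: 6 + 9 e_{1} - \frac{42}{5} e_{2} - \frac{152}{15} e_{12}
Answer: -18 e_{1}


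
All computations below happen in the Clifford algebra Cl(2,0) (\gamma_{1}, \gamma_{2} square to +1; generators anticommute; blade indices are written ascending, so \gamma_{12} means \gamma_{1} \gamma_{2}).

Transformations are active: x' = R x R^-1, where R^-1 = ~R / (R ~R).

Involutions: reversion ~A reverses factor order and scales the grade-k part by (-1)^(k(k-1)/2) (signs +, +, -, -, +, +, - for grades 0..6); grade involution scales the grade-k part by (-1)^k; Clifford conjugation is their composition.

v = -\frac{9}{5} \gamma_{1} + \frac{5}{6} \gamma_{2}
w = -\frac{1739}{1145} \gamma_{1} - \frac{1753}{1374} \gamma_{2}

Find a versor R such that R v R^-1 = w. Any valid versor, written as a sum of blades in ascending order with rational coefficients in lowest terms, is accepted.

Take R = v + w = -\frac{760}{229} \gamma_{1} - \frac{304}{687} \gamma_{2}. Because q(v) = q(w) = \frac{3541}{900}, conjugation by R sends v exactly to w.
Answer: -\frac{760}{229} \gamma_{1} - \frac{304}{687} \gamma_{2}
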